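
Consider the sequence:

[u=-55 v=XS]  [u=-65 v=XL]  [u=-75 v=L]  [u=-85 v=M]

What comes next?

[u=-95 v=S]

U: −10 each step, so -55, -65, -75, -85 → -95.
V: runs backward through clothing sizes XS→XL, so XS, XL, L, M → S.
So the next element is [u=-95 v=S].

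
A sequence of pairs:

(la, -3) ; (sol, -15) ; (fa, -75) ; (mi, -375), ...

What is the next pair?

(re, -1875)

Note goes la, sol, fa, mi → re (runs backward through the solfège scale do→ti).
Second value: ×5 each step, so -3, -15, -75, -375 → -1875.
Combining the parts gives (re, -1875).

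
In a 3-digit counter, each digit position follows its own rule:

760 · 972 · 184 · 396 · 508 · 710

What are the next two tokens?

First digit — +2 each step, mod 10: 7, 9, 1, 3, 5, 7 → 9 → 1.
Second digit — +1 each step, mod 10: 6, 7, 8, 9, 0, 1 → 2 → 3.
Third digit: 0, 2, 4, 6, 8, 0 → 2 → 4 (+2 each step, mod 10).
Putting the parts together: 922 and then 134.

922 then 134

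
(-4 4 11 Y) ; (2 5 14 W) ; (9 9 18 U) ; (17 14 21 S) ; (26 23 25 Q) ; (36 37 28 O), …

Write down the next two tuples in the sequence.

First slot: -4, 2, 9, 17, 26, 36 → 47 → 59 (differences are 6, 7, 8, … (increasing by 1 each time)).
For the second slot, each term is the sum of the two before it: 4, 5, 9, 14, 23, 37 → 60 → 97.
Third slot: alternating steps +3, +4, +3, +4, …; 11, 14, 18, 21, 25, 28 → 32 → 35.
Letter — letters move back 2 places in the alphabet: Y, W, U, S, Q, O → M → K.
So the next two tuples are (47 60 32 M) and (59 97 35 K).

(47 60 32 M), (59 97 35 K)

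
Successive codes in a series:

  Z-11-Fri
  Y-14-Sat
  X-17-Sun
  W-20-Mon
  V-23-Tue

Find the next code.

U-26-Wed

Letter: Z, Y, X, W, V → U (letters move back 1 place in the alphabet).
Second component: +3 each step, so 11, 14, 17, 20, 23 → 26.
For the day, runs through the weekdays Mon→Sun: Fri, Sat, Sun, Mon, Tue → Wed.
Putting it together: U-26-Wed.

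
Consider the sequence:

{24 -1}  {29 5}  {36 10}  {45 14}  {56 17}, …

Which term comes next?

{69 19}

First part: differences are 5, 7, 9, … (increasing by 2 each time), so 24, 29, 36, 45, 56 → 69.
Second part: -1, 5, 10, 14, 17 → 19 (differences are 6, 5, 4, … (decreasing by 1 each time)).
So the next term is {69 19}.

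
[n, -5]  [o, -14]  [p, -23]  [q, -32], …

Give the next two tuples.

Letter — letters move forward 1 place in the alphabet: n, o, p, q → r → s.
Second entry: -5, -14, -23, -32 → -41 → -50 (−9 each step).
Putting the parts together: [r, -41] and then [s, -50].

[r, -41], [s, -50]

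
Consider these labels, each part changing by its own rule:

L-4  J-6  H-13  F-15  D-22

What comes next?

Letter goes L, J, H, F, D → B (letters move back 2 places in the alphabet).
Second component: alternating steps +2, +7, +2, +7, …; 4, 6, 13, 15, 22 → 24.
Putting it together: B-24.

B-24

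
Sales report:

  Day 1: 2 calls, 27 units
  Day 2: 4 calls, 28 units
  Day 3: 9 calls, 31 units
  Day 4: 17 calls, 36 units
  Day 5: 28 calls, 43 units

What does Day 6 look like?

Calls: differences are 2, 5, 8, … (increasing by 3 each time), so 2, 4, 9, 17, 28 → 42.
Units: 27, 28, 31, 36, 43 → 52 (differences are 1, 3, 5, … (increasing by 2 each time)).
Putting it together: 42 calls, 52 units.

42 calls, 52 units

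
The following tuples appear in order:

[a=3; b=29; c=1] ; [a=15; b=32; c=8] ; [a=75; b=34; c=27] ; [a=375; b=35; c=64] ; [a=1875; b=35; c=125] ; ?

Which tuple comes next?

[a=9375; b=34; c=216]

A: ×5 each step, so 3, 15, 75, 375, 1875 → 9375.
B: differences are 3, 2, 1, … (decreasing by 1 each time); 29, 32, 34, 35, 35 → 34.
C — perfect cubes: 1³, 2³, 3³, …: 1, 8, 27, 64, 125 → 216.
Combining the parts gives [a=9375; b=34; c=216].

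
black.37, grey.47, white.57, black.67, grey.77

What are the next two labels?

Shade: black, grey, white, black, grey → white → black (repeats black → grey → white).
Second component: 37, 47, 57, 67, 77 → 87 → 97 (+10 each step).
So the next two labels are white.87 and black.97.

white.87 then black.97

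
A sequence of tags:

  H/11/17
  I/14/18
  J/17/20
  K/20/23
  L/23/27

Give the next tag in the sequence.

Letter: H, I, J, K, L → M (letters move forward 1 place in the alphabet).
Second component goes 11, 14, 17, 20, 23 → 26 (+3 each step).
Third component goes 17, 18, 20, 23, 27 → 32 (differences are 1, 2, 3, … (increasing by 1 each time)).
So the next tag is M/26/32.

M/26/32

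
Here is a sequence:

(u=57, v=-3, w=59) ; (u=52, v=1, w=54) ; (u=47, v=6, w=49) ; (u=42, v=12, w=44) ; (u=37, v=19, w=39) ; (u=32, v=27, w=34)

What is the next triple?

For the u, −5 each step: 57, 52, 47, 42, 37, 32 → 27.
V: differences are 4, 5, 6, … (increasing by 1 each time), so -3, 1, 6, 12, 19, 27 → 36.
For the w, always 2 more than the u: 59, 54, 49, 44, 39, 34 → 29.
So the next triple is (u=27, v=36, w=29).

(u=27, v=36, w=29)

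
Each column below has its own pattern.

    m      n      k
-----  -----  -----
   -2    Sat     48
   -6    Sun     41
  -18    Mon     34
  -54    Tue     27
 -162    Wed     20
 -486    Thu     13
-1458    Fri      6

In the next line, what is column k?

-1

Column k: 48, 41, 34, 27, 20, 13, 6 → -1 (−7 each step).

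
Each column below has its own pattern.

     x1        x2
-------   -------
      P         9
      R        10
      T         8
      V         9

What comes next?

Column x1: letters move forward 2 places in the alphabet, so P, R, T, V → X.
Column x2: alternating steps +1, −2, +1, −2, …, so 9, 10, 8, 9 → 7.
Putting it together: X  7.

X  7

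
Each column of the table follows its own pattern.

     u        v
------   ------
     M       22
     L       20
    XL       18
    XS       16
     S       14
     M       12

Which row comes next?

L  10

Column u goes M, L, XL, XS, S, M → L (repeats M → L → XL → XS → S).
Column v: −2 each step, so 22, 20, 18, 16, 14, 12 → 10.
Putting it together: L  10.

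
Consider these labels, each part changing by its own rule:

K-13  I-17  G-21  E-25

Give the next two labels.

Letter — letters move back 2 places in the alphabet: K, I, G, E → C → A.
For the second component, +4 each step: 13, 17, 21, 25 → 29 → 33.
Putting the parts together: C-29 and then A-33.

C-29 then A-33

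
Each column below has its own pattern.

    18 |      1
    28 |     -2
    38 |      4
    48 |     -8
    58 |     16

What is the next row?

68  -32

First component — +10 each step: 18, 28, 38, 48, 58 → 68.
For the second component, ×(-2) each step: 1, -2, 4, -8, 16 → -32.
Combining the parts gives 68  -32.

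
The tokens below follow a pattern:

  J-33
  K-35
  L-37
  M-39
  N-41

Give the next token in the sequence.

Letter — letters move forward 1 place in the alphabet: J, K, L, M, N → O.
Second component: +2 each step, so 33, 35, 37, 39, 41 → 43.
So the next token is O-43.

O-43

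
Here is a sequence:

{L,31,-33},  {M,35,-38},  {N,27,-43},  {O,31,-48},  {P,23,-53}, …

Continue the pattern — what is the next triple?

{Q,27,-58}

Letter: letters move forward 1 place in the alphabet, so L, M, N, O, P → Q.
Second component: alternating steps +4, −8, +4, −8, …, so 31, 35, 27, 31, 23 → 27.
Third component: −5 each step, so -33, -38, -43, -48, -53 → -58.
So the next triple is {Q,27,-58}.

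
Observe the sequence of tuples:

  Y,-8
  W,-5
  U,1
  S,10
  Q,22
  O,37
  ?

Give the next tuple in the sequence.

Letter: letters move back 2 places in the alphabet, so Y, W, U, S, Q, O → M.
For the second component, differences are 3, 6, 9, … (increasing by 3 each time): -8, -5, 1, 10, 22, 37 → 55.
So the next tuple is M,55.

M,55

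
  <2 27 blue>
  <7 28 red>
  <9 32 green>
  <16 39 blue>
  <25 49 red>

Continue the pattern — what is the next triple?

<41 62 green>

First slot — each term is the sum of the two before it: 2, 7, 9, 16, 25 → 41.
Second slot goes 27, 28, 32, 39, 49 → 62 (differences are 1, 4, 7, … (increasing by 3 each time)).
Colour goes blue, red, green, blue, red → green (repeats blue → red → green).
Combining the parts gives <41 62 green>.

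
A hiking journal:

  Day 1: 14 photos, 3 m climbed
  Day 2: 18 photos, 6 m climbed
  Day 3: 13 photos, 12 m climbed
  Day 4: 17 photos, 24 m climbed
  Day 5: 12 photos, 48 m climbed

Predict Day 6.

16 photos, 96 m climbed

Photos: 14, 18, 13, 17, 12 → 16 (alternating steps +4, −5, +4, −5, …).
For the m climbed, ×2 each step: 3, 6, 12, 24, 48 → 96.
So the next line is 16 photos, 96 m climbed.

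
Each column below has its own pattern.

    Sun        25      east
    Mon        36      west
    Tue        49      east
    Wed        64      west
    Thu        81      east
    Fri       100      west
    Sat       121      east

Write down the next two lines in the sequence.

Day — runs through the weekdays Mon→Sun: Sun, Mon, Tue, Wed, Thu, Fri, Sat → Sun → Mon.
Second component — perfect squares: 5², 6², 7², …: 25, 36, 49, 64, 81, 100, 121 → 144 → 169.
Direction: alternates east ↔ west; east, west, east, west, east, west, east → west → east.
So the next two lines are Sun  144  west and Mon  169  east.

Sun  144  west; Mon  169  east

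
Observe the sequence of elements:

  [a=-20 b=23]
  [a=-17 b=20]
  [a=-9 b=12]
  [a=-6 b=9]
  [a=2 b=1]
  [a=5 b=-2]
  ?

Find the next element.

A: alternating steps +3, +8, +3, +8, …, so -20, -17, -9, -6, 2, 5 → 13.
B: together with the a always sums to 3; 23, 20, 12, 9, 1, -2 → -10.
So the next element is [a=13 b=-10].

[a=13 b=-10]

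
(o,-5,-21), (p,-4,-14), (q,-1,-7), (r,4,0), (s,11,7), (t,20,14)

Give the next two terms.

Letter: letters move forward 1 place in the alphabet, so o, p, q, r, s, t → u → v.
For the second part, differences are 1, 3, 5, … (increasing by 2 each time): -5, -4, -1, 4, 11, 20 → 31 → 44.
Third part: -21, -14, -7, 0, 7, 14 → 21 → 28 (+7 each step).
Putting the parts together: (u,31,21) and then (v,44,28).

(u,31,21), (v,44,28)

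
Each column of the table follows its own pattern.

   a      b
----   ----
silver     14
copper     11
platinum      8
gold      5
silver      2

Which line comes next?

Column a: silver, copper, platinum, gold, silver → copper (repeats silver → copper → platinum → gold).
Column b: −3 each step; 14, 11, 8, 5, 2 → -1.
Putting it together: copper  -1.

copper  -1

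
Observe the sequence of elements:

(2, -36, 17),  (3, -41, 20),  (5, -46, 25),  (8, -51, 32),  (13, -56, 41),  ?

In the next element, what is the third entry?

Third entry: 17, 20, 25, 32, 41 → 52 (differences are 3, 5, 7, … (increasing by 2 each time)).

52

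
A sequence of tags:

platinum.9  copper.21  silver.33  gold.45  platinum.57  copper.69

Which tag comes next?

silver.81

Metal: repeats platinum → copper → silver → gold, so platinum, copper, silver, gold, platinum, copper → silver.
Second component: 9, 21, 33, 45, 57, 69 → 81 (+12 each step).
So the next tag is silver.81.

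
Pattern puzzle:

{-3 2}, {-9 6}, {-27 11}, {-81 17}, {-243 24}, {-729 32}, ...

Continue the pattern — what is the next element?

{-2187 41}

First part: -3, -9, -27, -81, -243, -729 → -2187 (×3 each step).
Second part: 2, 6, 11, 17, 24, 32 → 41 (differences are 4, 5, 6, … (increasing by 1 each time)).
Combining the parts gives {-2187 41}.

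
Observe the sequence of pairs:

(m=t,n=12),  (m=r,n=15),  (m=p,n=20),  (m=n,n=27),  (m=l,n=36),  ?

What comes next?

M: t, r, p, n, l → j (letters move back 2 places in the alphabet).
N — differences are 3, 5, 7, … (increasing by 2 each time): 12, 15, 20, 27, 36 → 47.
Combining the parts gives (m=j,n=47).

(m=j,n=47)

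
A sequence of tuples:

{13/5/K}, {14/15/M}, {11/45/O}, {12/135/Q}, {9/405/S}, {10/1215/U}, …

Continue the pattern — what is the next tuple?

First value goes 13, 14, 11, 12, 9, 10 → 7 (alternating steps +1, −3, +1, −3, …).
Second value — ×3 each step: 5, 15, 45, 135, 405, 1215 → 3645.
Letter goes K, M, O, Q, S, U → W (letters move forward 2 places in the alphabet).
So the next tuple is {7/3645/W}.

{7/3645/W}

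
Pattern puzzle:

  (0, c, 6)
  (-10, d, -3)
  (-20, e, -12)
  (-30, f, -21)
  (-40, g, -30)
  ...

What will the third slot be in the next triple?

Third slot: −9 each step, so 6, -3, -12, -21, -30 → -39.

-39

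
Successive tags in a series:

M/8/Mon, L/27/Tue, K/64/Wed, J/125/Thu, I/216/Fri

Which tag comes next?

Letter goes M, L, K, J, I → H (letters move back 1 place in the alphabet).
Second component — perfect cubes: 2³, 3³, 4³, …: 8, 27, 64, 125, 216 → 343.
Day: Mon, Tue, Wed, Thu, Fri → Sat (runs through the weekdays Mon→Sun).
Putting it together: H/343/Sat.

H/343/Sat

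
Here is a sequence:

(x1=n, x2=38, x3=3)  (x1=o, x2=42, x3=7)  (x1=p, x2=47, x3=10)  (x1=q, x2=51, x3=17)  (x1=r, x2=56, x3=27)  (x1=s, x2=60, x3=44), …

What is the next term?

(x1=t, x2=65, x3=71)

For the x1, letters move forward 1 place in the alphabet: n, o, p, q, r, s → t.
X2: 38, 42, 47, 51, 56, 60 → 65 (alternating steps +4, +5, +4, +5, …).
X3: each term is the sum of the two before it, so 3, 7, 10, 17, 27, 44 → 71.
Combining the parts gives (x1=t, x2=65, x3=71).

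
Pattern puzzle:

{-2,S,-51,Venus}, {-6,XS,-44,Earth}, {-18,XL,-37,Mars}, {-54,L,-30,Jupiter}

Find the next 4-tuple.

First part: ×3 each step, so -2, -6, -18, -54 → -162.
Size goes S, XS, XL, L → M (runs backward through clothing sizes XS→XL).
Third part: -51, -44, -37, -30 → -23 (+7 each step).
Planet — runs through the planets Mercury→Neptune: Venus, Earth, Mars, Jupiter → Saturn.
Putting it together: {-162,M,-23,Saturn}.

{-162,M,-23,Saturn}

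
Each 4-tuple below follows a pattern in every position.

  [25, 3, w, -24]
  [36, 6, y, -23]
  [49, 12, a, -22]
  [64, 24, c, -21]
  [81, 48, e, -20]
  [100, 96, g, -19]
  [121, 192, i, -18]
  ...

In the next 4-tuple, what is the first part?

First part: 25, 36, 49, 64, 81, 100, 121 → 144 (perfect squares: 5², 6², 7², …).

144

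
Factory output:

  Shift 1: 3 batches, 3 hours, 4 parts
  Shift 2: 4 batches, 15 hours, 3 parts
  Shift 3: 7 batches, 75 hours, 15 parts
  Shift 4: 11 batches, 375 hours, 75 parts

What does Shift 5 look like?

18 batches, 1875 hours, 375 parts

Batches goes 3, 4, 7, 11 → 18 (each term is the sum of the two before it).
Hours: 3, 15, 75, 375 → 1875 (×5 each step).
Parts — always the previous value of the hours: 4, 3, 15, 75 → 375.
Combining the parts gives 18 batches, 1875 hours, 375 parts.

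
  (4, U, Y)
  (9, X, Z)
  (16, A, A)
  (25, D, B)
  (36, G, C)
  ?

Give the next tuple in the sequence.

(49, J, D)

First slot — perfect squares: 2², 3², 4², …: 4, 9, 16, 25, 36 → 49.
First letter goes U, X, A, D, G → J (letters move forward 3 places in the alphabet, wrapping Z→A).
Second letter: Y, Z, A, B, C → D (letters move forward 1 place in the alphabet, wrapping Z→A).
Combining the parts gives (49, J, D).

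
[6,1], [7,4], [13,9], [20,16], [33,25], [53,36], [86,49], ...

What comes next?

First part goes 6, 7, 13, 20, 33, 53, 86 → 139 (each term is the sum of the two before it).
Second part goes 1, 4, 9, 16, 25, 36, 49 → 64 (perfect squares: 1², 2², 3², …).
So the next point is [139,64].

[139,64]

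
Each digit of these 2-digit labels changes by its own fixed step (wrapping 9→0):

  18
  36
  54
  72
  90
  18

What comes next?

36

First digit goes 1, 3, 5, 7, 9, 1 → 3 (+2 each step, mod 10).
Second digit: 8, 6, 4, 2, 0, 8 → 6 (−2 each step, mod 10).
Combining the parts gives 36.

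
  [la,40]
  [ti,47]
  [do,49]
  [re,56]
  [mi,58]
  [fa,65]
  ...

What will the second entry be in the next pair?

Second entry — alternating steps +7, +2, +7, +2, …: 40, 47, 49, 56, 58, 65 → 67.

67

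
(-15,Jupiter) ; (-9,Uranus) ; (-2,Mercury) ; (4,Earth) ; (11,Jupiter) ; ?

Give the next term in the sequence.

(17,Uranus)

For the first slot, alternating steps +6, +7, +6, +7, …: -15, -9, -2, 4, 11 → 17.
Planet: Jupiter, Uranus, Mercury, Earth, Jupiter → Uranus (repeats Jupiter → Uranus → Mercury → Earth).
Combining the parts gives (17,Uranus).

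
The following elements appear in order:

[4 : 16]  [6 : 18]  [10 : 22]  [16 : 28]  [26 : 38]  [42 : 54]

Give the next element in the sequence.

[68 : 80]

First entry: each term is the sum of the two before it; 4, 6, 10, 16, 26, 42 → 68.
Second entry: always 12 more than the first entry, so 16, 18, 22, 28, 38, 54 → 80.
Putting it together: [68 : 80].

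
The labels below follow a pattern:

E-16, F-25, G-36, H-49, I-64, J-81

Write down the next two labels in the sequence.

K-100 then L-121

Letter — letters move forward 1 place in the alphabet: E, F, G, H, I, J → K → L.
Second component: 16, 25, 36, 49, 64, 81 → 100 → 121 (perfect squares: 4², 5², 6², …).
So the next two labels are K-100 and L-121.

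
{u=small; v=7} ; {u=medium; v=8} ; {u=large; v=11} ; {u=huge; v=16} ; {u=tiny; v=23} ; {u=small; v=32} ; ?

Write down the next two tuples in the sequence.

U: small, medium, large, huge, tiny, small → medium → large (repeats small → medium → large → huge → tiny).
For the v, differences are 1, 3, 5, … (increasing by 2 each time): 7, 8, 11, 16, 23, 32 → 43 → 56.
Putting the parts together: {u=medium; v=43} and then {u=large; v=56}.

{u=medium; v=43}, {u=large; v=56}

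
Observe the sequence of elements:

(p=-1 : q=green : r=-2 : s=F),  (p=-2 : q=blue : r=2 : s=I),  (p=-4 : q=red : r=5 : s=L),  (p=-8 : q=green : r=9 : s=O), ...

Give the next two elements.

P: ×2 each step; -1, -2, -4, -8 → -16 → -32.
Q: repeats green → blue → red, so green, blue, red, green → blue → red.
For the r, alternating steps +4, +3, +4, +3, …: -2, 2, 5, 9 → 12 → 16.
S: letters move forward 3 places in the alphabet; F, I, L, O → R → U.
So the next two elements are (p=-16 : q=blue : r=12 : s=R) and (p=-32 : q=red : r=16 : s=U).

(p=-16 : q=blue : r=12 : s=R), (p=-32 : q=red : r=16 : s=U)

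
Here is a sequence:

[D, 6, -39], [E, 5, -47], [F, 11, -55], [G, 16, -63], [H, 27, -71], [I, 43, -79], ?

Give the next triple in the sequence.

Letter: letters move forward 1 place in the alphabet; D, E, F, G, H, I → J.
Second entry goes 6, 5, 11, 16, 27, 43 → 70 (each term is the sum of the two before it).
Third entry: −8 each step; -39, -47, -55, -63, -71, -79 → -87.
Combining the parts gives [J, 70, -87].

[J, 70, -87]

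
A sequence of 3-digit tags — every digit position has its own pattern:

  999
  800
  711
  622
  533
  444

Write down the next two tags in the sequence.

First digit goes 9, 8, 7, 6, 5, 4 → 3 → 2 (−1 each step, mod 10).
Second digit: +1 each step, mod 10, so 9, 0, 1, 2, 3, 4 → 5 → 6.
Third digit — +1 each step, mod 10: 9, 0, 1, 2, 3, 4 → 5 → 6.
Putting the parts together: 355 and then 266.

355, 266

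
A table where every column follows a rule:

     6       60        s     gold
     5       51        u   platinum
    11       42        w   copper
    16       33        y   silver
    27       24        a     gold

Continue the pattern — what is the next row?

First component: each term is the sum of the two before it; 6, 5, 11, 16, 27 → 43.
Second component goes 60, 51, 42, 33, 24 → 15 (−9 each step).
Letter: letters move forward 2 places in the alphabet, wrapping Z→A; s, u, w, y, a → c.
Metal: repeats gold → platinum → copper → silver, so gold, platinum, copper, silver, gold → platinum.
Putting it together: 43  15  c  platinum.

43  15  c  platinum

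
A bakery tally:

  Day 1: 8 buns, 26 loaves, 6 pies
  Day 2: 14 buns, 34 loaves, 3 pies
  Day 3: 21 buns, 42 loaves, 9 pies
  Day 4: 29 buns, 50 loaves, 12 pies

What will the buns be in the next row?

Buns goes 8, 14, 21, 29 → 38 (differences are 6, 7, 8, … (increasing by 1 each time)).

38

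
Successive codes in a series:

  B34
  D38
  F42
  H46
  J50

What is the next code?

Letter: B, D, F, H, J → L (letters move forward 2 places in the alphabet).
For the second component, +4 each step: 34, 38, 42, 46, 50 → 54.
So the next code is L54.

L54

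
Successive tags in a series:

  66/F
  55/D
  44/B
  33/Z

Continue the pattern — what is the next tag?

22/X

First component goes 66, 55, 44, 33 → 22 (−11 each step).
Letter: letters move back 2 places in the alphabet, wrapping A→Z; F, D, B, Z → X.
So the next tag is 22/X.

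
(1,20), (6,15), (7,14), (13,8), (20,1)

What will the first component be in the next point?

33

First component: 1, 6, 7, 13, 20 → 33 (each term is the sum of the two before it).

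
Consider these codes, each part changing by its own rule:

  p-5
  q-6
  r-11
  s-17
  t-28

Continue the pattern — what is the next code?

u-45

Letter: letters move forward 1 place in the alphabet, so p, q, r, s, t → u.
Second component goes 5, 6, 11, 17, 28 → 45 (each term is the sum of the two before it).
So the next code is u-45.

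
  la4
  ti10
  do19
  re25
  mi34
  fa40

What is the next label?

sol49

Note: runs through the solfège scale do→ti; la, ti, do, re, mi, fa → sol.
For the second component, alternating steps +6, +9, +6, +9, …: 4, 10, 19, 25, 34, 40 → 49.
So the next label is sol49.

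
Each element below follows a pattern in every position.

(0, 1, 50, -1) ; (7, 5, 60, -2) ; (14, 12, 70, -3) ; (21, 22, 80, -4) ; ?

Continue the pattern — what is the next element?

First slot: +7 each step, so 0, 7, 14, 21 → 28.
Second slot: 1, 5, 12, 22 → 35 (differences are 4, 7, 10, … (increasing by 3 each time)).
Third slot: 50, 60, 70, 80 → 90 (+10 each step).
For the fourth slot, −1 each step: -1, -2, -3, -4 → -5.
Combining the parts gives (28, 35, 90, -5).

(28, 35, 90, -5)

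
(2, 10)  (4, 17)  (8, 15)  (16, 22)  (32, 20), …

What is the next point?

First entry: ×2 each step, so 2, 4, 8, 16, 32 → 64.
Second entry: 10, 17, 15, 22, 20 → 27 (alternating steps +7, −2, +7, −2, …).
So the next point is (64, 27).

(64, 27)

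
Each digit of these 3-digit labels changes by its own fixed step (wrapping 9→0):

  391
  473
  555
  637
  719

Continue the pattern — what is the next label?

For the first digit, +1 each step, mod 10: 3, 4, 5, 6, 7 → 8.
Second digit: −2 each step, mod 10; 9, 7, 5, 3, 1 → 9.
Third digit: +2 each step, mod 10; 1, 3, 5, 7, 9 → 1.
Combining the parts gives 891.

891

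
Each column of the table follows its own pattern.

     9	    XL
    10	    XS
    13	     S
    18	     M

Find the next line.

First component goes 9, 10, 13, 18 → 25 (differences are 1, 3, 5, … (increasing by 2 each time)).
Size: runs through clothing sizes XS→XL, so XL, XS, S, M → L.
So the next line is 25  L.

25  L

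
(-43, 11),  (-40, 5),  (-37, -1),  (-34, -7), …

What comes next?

(-31, -13)

First slot — +3 each step: -43, -40, -37, -34 → -31.
Second slot — −6 each step: 11, 5, -1, -7 → -13.
So the next point is (-31, -13).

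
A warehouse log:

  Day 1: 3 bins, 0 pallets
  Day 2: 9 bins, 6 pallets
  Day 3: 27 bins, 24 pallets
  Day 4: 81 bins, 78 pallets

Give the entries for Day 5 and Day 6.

243 bins, 240 pallets; 729 bins, 726 pallets

Bins: ×3 each step; 3, 9, 27, 81 → 243 → 729.
Pallets: 0, 6, 24, 78 → 240 → 726 (always 3 less than the bins).
So the next two rows are 243 bins, 240 pallets and 729 bins, 726 pallets.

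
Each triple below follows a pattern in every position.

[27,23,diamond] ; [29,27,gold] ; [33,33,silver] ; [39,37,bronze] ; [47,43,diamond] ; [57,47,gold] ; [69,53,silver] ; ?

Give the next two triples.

[83,57,bronze], [99,63,diamond]

First entry: 27, 29, 33, 39, 47, 57, 69 → 83 → 99 (differences are 2, 4, 6, … (increasing by 2 each time)).
Second entry: alternating steps +4, +6, +4, +6, …, so 23, 27, 33, 37, 43, 47, 53 → 57 → 63.
Rank: repeats diamond → gold → silver → bronze; diamond, gold, silver, bronze, diamond, gold, silver → bronze → diamond.
Putting the parts together: [83,57,bronze] and then [99,63,diamond].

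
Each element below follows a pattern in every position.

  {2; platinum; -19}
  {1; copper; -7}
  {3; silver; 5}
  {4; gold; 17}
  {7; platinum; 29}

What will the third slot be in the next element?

Third slot goes -19, -7, 5, 17, 29 → 41 (+12 each step).

41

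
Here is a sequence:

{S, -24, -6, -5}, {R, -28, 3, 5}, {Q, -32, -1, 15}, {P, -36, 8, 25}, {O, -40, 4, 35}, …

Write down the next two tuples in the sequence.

{N, -44, 13, 45}, {M, -48, 9, 55}

Letter: letters move back 1 place in the alphabet; S, R, Q, P, O → N → M.
Second component — −4 each step: -24, -28, -32, -36, -40 → -44 → -48.
Third component goes -6, 3, -1, 8, 4 → 13 → 9 (alternating steps +9, −4, +9, −4, …).
Fourth component — +10 each step: -5, 5, 15, 25, 35 → 45 → 55.
So the next two tuples are {N, -44, 13, 45} and {M, -48, 9, 55}.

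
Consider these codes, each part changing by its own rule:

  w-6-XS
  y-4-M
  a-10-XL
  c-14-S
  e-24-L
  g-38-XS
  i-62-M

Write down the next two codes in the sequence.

k-100-XL then m-162-S

Letter: letters move forward 2 places in the alphabet, wrapping Z→A; w, y, a, c, e, g, i → k → m.
Second component: 6, 4, 10, 14, 24, 38, 62 → 100 → 162 (each term is the sum of the two before it).
For the size, repeats XS → M → XL → S → L: XS, M, XL, S, L, XS, M → XL → S.
So the next two codes are k-100-XL and m-162-S.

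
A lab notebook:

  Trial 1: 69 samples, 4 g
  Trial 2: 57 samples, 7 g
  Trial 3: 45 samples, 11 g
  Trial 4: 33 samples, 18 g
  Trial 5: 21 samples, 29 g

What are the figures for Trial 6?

For the samples, −12 each step: 69, 57, 45, 33, 21 → 9.
G goes 4, 7, 11, 18, 29 → 47 (each term is the sum of the two before it).
Putting it together: 9 samples, 47 g.

9 samples, 47 g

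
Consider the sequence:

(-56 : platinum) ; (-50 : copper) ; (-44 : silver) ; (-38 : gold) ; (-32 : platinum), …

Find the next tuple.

(-26 : copper)

First component: +6 each step, so -56, -50, -44, -38, -32 → -26.
For the metal, repeats platinum → copper → silver → gold: platinum, copper, silver, gold, platinum → copper.
Putting it together: (-26 : copper).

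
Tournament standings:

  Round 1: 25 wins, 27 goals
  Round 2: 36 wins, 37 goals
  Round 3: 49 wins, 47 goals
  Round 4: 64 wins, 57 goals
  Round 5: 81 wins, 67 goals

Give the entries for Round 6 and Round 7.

100 wins, 77 goals; 121 wins, 87 goals

Wins goes 25, 36, 49, 64, 81 → 100 → 121 (perfect squares: 5², 6², 7², …).
For the goals, +10 each step: 27, 37, 47, 57, 67 → 77 → 87.
So the next two records are 100 wins, 77 goals and 121 wins, 87 goals.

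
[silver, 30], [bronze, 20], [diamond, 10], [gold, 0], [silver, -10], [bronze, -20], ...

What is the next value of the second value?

Second value: −10 each step; 30, 20, 10, 0, -10, -20 → -30.

-30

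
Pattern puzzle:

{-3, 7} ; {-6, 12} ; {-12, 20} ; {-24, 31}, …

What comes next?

First slot: -3, -6, -12, -24 → -48 (×2 each step).
Second slot — differences are 5, 8, 11, … (increasing by 3 each time): 7, 12, 20, 31 → 45.
So the next pair is {-48, 45}.

{-48, 45}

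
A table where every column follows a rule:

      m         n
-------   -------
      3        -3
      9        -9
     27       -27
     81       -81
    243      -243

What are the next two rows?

729  -729; 2187  -2187

Column m: ×3 each step, so 3, 9, 27, 81, 243 → 729 → 2187.
Column n: always the negative of the column m, so -3, -9, -27, -81, -243 → -729 → -2187.
So the next two rows are 729  -729 and 2187  -2187.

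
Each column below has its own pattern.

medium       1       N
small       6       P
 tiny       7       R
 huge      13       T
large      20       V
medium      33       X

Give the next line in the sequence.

small  53  Z

For the size, repeats medium → small → tiny → huge → large: medium, small, tiny, huge, large, medium → small.
Second component: each term is the sum of the two before it, so 1, 6, 7, 13, 20, 33 → 53.
For the letter, letters move forward 2 places in the alphabet: N, P, R, T, V, X → Z.
Putting it together: small  53  Z.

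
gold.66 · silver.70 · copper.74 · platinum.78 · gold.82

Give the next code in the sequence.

silver.86

For the metal, repeats gold → silver → copper → platinum: gold, silver, copper, platinum, gold → silver.
Second component goes 66, 70, 74, 78, 82 → 86 (+4 each step).
Combining the parts gives silver.86.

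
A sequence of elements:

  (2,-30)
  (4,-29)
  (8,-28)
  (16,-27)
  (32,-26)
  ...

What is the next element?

(64,-25)

First value: 2, 4, 8, 16, 32 → 64 (×2 each step).
Second value: +1 each step, so -30, -29, -28, -27, -26 → -25.
Putting it together: (64,-25).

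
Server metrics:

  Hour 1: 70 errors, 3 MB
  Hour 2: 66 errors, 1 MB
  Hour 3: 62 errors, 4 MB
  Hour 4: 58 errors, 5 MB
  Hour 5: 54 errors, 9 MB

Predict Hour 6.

50 errors, 14 MB

Errors — −4 each step: 70, 66, 62, 58, 54 → 50.
MB: 3, 1, 4, 5, 9 → 14 (each term is the sum of the two before it).
So the next line is 50 errors, 14 MB.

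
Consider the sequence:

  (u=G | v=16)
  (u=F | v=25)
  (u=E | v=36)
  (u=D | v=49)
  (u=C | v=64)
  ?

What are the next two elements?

(u=B | v=81), (u=A | v=100)

U: letters move back 1 place in the alphabet; G, F, E, D, C → B → A.
V — perfect squares: 4², 5², 6², …: 16, 25, 36, 49, 64 → 81 → 100.
So the next two elements are (u=B | v=81) and (u=A | v=100).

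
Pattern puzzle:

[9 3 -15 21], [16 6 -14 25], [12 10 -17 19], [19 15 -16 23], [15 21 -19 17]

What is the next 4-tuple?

First value: alternating steps +7, −4, +7, −4, …; 9, 16, 12, 19, 15 → 22.
Second value — differences are 3, 4, 5, … (increasing by 1 each time): 3, 6, 10, 15, 21 → 28.
Third value: alternating steps +1, −3, +1, −3, …; -15, -14, -17, -16, -19 → -18.
Fourth value: alternating steps +4, −6, +4, −6, …; 21, 25, 19, 23, 17 → 21.
So the next 4-tuple is [22 28 -18 21].

[22 28 -18 21]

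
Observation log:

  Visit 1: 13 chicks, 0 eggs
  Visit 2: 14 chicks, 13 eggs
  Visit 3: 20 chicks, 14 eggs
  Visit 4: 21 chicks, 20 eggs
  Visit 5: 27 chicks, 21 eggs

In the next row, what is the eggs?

For the chicks, alternating steps +1, +6, +1, +6, …: 13, 14, 20, 21, 27 → 28.
Eggs: always the previous value of the chicks, so 0, 13, 14, 20, 21 → 27.

27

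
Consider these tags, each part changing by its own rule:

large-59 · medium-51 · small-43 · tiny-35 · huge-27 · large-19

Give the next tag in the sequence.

medium-11

Size: repeats large → medium → small → tiny → huge, so large, medium, small, tiny, huge, large → medium.
Second component goes 59, 51, 43, 35, 27, 19 → 11 (−8 each step).
Putting it together: medium-11.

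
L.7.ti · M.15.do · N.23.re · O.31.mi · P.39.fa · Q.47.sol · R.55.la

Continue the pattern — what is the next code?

S.63.ti

Letter: letters move forward 1 place in the alphabet, so L, M, N, O, P, Q, R → S.
Second component: +8 each step, so 7, 15, 23, 31, 39, 47, 55 → 63.
Note — runs through the solfège scale do→ti: ti, do, re, mi, fa, sol, la → ti.
Putting it together: S.63.ti.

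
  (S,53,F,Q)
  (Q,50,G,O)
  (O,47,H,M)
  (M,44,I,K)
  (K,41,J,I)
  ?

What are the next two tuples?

First letter — letters move back 2 places in the alphabet: S, Q, O, M, K → I → G.
Second slot — −3 each step: 53, 50, 47, 44, 41 → 38 → 35.
For the second letter, letters move forward 1 place in the alphabet: F, G, H, I, J → K → L.
Third letter: letters move back 2 places in the alphabet; Q, O, M, K, I → G → E.
So the next two tuples are (I,38,K,G) and (G,35,L,E).

(I,38,K,G), (G,35,L,E)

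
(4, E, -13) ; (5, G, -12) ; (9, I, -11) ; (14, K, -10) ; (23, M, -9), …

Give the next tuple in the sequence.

First value — each term is the sum of the two before it: 4, 5, 9, 14, 23 → 37.
Letter: letters move forward 2 places in the alphabet, so E, G, I, K, M → O.
Third value goes -13, -12, -11, -10, -9 → -8 (+1 each step).
So the next tuple is (37, O, -8).

(37, O, -8)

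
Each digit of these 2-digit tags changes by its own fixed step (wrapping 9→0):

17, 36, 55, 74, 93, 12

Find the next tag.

For the first digit, +2 each step, mod 10: 1, 3, 5, 7, 9, 1 → 3.
Second digit: −1 each step, mod 10, so 7, 6, 5, 4, 3, 2 → 1.
Combining the parts gives 31.

31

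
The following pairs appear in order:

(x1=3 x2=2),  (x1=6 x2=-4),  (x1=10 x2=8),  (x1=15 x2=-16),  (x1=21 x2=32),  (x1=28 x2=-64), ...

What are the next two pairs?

(x1=36 x2=128), (x1=45 x2=-256)

X1: 3, 6, 10, 15, 21, 28 → 36 → 45 (differences are 3, 4, 5, … (increasing by 1 each time)).
X2: ×(-2) each step, so 2, -4, 8, -16, 32, -64 → 128 → -256.
So the next two pairs are (x1=36 x2=128) and (x1=45 x2=-256).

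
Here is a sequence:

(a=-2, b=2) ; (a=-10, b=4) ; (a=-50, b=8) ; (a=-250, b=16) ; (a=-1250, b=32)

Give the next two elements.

A: ×5 each step, so -2, -10, -50, -250, -1250 → -6250 → -31250.
B: 2, 4, 8, 16, 32 → 64 → 128 (×2 each step).
Putting the parts together: (a=-6250, b=64) and then (a=-31250, b=128).

(a=-6250, b=64), (a=-31250, b=128)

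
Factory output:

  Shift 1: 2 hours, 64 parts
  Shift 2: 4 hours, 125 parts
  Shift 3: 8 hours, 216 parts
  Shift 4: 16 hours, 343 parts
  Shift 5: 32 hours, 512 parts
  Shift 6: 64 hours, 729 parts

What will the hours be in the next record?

Hours goes 2, 4, 8, 16, 32, 64 → 128 (×2 each step).
Parts: perfect cubes: 4³, 5³, 6³, …, so 64, 125, 216, 343, 512, 729 → 1000.

128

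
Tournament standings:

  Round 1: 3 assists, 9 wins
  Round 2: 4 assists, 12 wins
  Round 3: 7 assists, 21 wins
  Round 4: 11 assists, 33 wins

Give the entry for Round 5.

For the assists, each term is the sum of the two before it: 3, 4, 7, 11 → 18.
Wins: always 3 × the assists; 9, 12, 21, 33 → 54.
Combining the parts gives 18 assists, 54 wins.

18 assists, 54 wins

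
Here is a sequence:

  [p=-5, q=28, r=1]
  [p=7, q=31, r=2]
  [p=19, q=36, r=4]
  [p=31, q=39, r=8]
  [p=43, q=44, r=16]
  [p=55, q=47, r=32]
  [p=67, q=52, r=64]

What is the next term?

[p=79, q=55, r=128]

P: -5, 7, 19, 31, 43, 55, 67 → 79 (+12 each step).
Q — alternating steps +3, +5, +3, +5, …: 28, 31, 36, 39, 44, 47, 52 → 55.
R goes 1, 2, 4, 8, 16, 32, 64 → 128 (×2 each step).
Combining the parts gives [p=79, q=55, r=128].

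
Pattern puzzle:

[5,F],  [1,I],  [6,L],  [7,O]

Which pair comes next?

[13,R]

First value — each term is the sum of the two before it: 5, 1, 6, 7 → 13.
For the letter, letters move forward 3 places in the alphabet: F, I, L, O → R.
Combining the parts gives [13,R].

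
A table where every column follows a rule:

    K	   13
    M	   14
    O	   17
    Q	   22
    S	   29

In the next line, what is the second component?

38

Second component — differences are 1, 3, 5, … (increasing by 2 each time): 13, 14, 17, 22, 29 → 38.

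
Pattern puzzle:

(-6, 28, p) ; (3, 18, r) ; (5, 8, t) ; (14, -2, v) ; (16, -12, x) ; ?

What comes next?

First value: alternating steps +9, +2, +9, +2, …; -6, 3, 5, 14, 16 → 25.
Second value: 28, 18, 8, -2, -12 → -22 (−10 each step).
Letter goes p, r, t, v, x → z (letters move forward 2 places in the alphabet).
Combining the parts gives (25, -22, z).

(25, -22, z)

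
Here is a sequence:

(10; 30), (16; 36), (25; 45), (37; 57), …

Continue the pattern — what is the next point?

(52; 72)

First slot goes 10, 16, 25, 37 → 52 (differences are 6, 9, 12, … (increasing by 3 each time)).
Second slot: 30, 36, 45, 57 → 72 (differences are 6, 9, 12, … (increasing by 3 each time)).
Putting it together: (52; 72).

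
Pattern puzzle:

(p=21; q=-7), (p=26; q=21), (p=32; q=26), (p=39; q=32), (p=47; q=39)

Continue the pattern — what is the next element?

P — differences are 5, 6, 7, … (increasing by 1 each time): 21, 26, 32, 39, 47 → 56.
Q — always the previous value of the p: -7, 21, 26, 32, 39 → 47.
So the next element is (p=56; q=47).

(p=56; q=47)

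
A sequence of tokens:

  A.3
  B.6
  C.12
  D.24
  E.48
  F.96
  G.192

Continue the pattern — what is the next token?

Letter — letters move forward 1 place in the alphabet: A, B, C, D, E, F, G → H.
For the second component, ×2 each step: 3, 6, 12, 24, 48, 96, 192 → 384.
So the next token is H.384.

H.384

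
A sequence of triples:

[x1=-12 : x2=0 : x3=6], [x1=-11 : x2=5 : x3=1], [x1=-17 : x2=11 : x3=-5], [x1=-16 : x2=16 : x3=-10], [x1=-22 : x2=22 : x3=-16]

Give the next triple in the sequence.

X1 — alternating steps +1, −6, +1, −6, …: -12, -11, -17, -16, -22 → -21.
X2: alternating steps +5, +6, +5, +6, …, so 0, 5, 11, 16, 22 → 27.
X3: 6, 1, -5, -10, -16 → -21 (together with the x2 always sums to 6).
Putting it together: [x1=-21 : x2=27 : x3=-21].

[x1=-21 : x2=27 : x3=-21]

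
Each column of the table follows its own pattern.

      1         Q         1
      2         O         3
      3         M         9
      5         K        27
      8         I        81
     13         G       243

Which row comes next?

21  E  729

First component goes 1, 2, 3, 5, 8, 13 → 21 (each term is the sum of the two before it).
Letter goes Q, O, M, K, I, G → E (letters move back 2 places in the alphabet).
Third component: ×3 each step, so 1, 3, 9, 27, 81, 243 → 729.
Putting it together: 21  E  729.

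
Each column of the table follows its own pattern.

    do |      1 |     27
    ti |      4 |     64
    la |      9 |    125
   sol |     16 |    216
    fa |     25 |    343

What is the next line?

Note: do, ti, la, sol, fa → mi (runs backward through the solfège scale do→ti).
Second component: perfect squares: 1², 2², 3², …, so 1, 4, 9, 16, 25 → 36.
Third component goes 27, 64, 125, 216, 343 → 512 (perfect cubes: 3³, 4³, 5³, …).
So the next line is mi  36  512.

mi  36  512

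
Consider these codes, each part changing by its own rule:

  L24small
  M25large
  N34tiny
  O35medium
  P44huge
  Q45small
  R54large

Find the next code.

Letter: letters move forward 1 place in the alphabet, so L, M, N, O, P, Q, R → S.
Second component: alternating steps +1, +9, +1, +9, …; 24, 25, 34, 35, 44, 45, 54 → 55.
Size — repeats small → large → tiny → medium → huge: small, large, tiny, medium, huge, small, large → tiny.
Combining the parts gives S55tiny.

S55tiny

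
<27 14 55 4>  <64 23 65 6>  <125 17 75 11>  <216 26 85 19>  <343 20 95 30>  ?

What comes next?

First part: 27, 64, 125, 216, 343 → 512 (perfect cubes: 3³, 4³, 5³, …).
Second part: alternating steps +9, −6, +9, −6, …, so 14, 23, 17, 26, 20 → 29.
Third part: +10 each step, so 55, 65, 75, 85, 95 → 105.
Fourth part: differences are 2, 5, 8, … (increasing by 3 each time); 4, 6, 11, 19, 30 → 44.
So the next 4-tuple is <512 29 105 44>.

<512 29 105 44>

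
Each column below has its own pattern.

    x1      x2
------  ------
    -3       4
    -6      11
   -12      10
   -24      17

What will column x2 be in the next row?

Column x1: ×2 each step; -3, -6, -12, -24 → -48.
Column x2: alternating steps +7, −1, +7, −1, …, so 4, 11, 10, 17 → 16.

16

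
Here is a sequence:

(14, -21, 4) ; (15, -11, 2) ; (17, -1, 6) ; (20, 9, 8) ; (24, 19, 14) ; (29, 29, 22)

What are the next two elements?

First entry: 14, 15, 17, 20, 24, 29 → 35 → 42 (differences are 1, 2, 3, … (increasing by 1 each time)).
Second entry: +10 each step, so -21, -11, -1, 9, 19, 29 → 39 → 49.
Third entry: each term is the sum of the two before it; 4, 2, 6, 8, 14, 22 → 36 → 58.
So the next two elements are (35, 39, 36) and (42, 49, 58).

(35, 39, 36), (42, 49, 58)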